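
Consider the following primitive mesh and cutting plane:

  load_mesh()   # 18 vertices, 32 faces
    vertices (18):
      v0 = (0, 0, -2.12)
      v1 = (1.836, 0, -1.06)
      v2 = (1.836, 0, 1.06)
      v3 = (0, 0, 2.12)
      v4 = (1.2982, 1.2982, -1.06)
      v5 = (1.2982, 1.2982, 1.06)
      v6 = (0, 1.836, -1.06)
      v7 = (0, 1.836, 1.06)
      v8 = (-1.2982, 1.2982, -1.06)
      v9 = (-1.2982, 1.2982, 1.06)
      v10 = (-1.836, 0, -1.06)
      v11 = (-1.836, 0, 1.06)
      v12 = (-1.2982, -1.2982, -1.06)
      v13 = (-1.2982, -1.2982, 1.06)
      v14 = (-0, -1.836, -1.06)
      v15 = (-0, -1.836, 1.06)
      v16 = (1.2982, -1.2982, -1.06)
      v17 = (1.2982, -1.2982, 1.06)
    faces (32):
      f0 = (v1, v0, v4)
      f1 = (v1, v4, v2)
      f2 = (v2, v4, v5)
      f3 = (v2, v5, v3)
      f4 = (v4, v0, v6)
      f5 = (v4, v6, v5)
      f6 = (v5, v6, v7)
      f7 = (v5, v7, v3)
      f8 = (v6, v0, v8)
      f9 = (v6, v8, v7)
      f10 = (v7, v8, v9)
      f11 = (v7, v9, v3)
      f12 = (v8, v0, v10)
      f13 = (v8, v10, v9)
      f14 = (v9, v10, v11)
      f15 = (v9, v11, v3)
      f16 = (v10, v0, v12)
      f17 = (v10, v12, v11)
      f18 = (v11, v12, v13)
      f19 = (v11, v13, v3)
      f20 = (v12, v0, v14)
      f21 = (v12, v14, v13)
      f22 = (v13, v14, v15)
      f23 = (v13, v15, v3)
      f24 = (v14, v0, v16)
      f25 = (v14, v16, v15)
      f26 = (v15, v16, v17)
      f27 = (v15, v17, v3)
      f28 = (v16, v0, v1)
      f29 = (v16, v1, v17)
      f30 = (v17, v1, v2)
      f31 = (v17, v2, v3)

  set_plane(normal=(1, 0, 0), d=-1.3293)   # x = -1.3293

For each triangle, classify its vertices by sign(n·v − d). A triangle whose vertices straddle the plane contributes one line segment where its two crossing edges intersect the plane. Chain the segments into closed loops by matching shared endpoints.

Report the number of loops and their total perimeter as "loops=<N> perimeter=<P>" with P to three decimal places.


loops=1 perimeter=9.270

Straddling triangles (8 of 32):
  (v8,v0,v10) [++-] → (-1.3293, 0, -1.35254)–(-1.3293, 1.22313, -1.06)  len=1.2576
  (v8,v10,v9) [+-+] → (-1.3293, 1.22313, -1.06)–(-1.3293, 1.22313, 0.937404)  len=1.9974
  (v9,v10,v11) [+--] → (-1.3293, 1.22313, 0.937404)–(-1.3293, 1.22313, 1.06)  len=0.1226
  (v9,v11,v3) [+-+] → (-1.3293, 1.22313, 1.06)–(-1.3293, 0, 1.35254)  len=1.2576
  (v10,v0,v12) [-++] → (-1.3293, 0, -1.35254)–(-1.3293, -1.22313, -1.06)  len=1.2576
  (v10,v12,v11) [-+-] → (-1.3293, -1.22313, -1.06)–(-1.3293, -1.22313, -0.937404)  len=0.1226
  (v11,v12,v13) [-++] → (-1.3293, -1.22313, -0.937404)–(-1.3293, -1.22313, 1.06)  len=1.9974
  (v11,v13,v3) [-++] → (-1.3293, -1.22313, 1.06)–(-1.3293, 0, 1.35254)  len=1.2576

Chained into 1 loop(s):
  loop 1: 8 segments, perimeter = 9.2705
Total perimeter = 9.270


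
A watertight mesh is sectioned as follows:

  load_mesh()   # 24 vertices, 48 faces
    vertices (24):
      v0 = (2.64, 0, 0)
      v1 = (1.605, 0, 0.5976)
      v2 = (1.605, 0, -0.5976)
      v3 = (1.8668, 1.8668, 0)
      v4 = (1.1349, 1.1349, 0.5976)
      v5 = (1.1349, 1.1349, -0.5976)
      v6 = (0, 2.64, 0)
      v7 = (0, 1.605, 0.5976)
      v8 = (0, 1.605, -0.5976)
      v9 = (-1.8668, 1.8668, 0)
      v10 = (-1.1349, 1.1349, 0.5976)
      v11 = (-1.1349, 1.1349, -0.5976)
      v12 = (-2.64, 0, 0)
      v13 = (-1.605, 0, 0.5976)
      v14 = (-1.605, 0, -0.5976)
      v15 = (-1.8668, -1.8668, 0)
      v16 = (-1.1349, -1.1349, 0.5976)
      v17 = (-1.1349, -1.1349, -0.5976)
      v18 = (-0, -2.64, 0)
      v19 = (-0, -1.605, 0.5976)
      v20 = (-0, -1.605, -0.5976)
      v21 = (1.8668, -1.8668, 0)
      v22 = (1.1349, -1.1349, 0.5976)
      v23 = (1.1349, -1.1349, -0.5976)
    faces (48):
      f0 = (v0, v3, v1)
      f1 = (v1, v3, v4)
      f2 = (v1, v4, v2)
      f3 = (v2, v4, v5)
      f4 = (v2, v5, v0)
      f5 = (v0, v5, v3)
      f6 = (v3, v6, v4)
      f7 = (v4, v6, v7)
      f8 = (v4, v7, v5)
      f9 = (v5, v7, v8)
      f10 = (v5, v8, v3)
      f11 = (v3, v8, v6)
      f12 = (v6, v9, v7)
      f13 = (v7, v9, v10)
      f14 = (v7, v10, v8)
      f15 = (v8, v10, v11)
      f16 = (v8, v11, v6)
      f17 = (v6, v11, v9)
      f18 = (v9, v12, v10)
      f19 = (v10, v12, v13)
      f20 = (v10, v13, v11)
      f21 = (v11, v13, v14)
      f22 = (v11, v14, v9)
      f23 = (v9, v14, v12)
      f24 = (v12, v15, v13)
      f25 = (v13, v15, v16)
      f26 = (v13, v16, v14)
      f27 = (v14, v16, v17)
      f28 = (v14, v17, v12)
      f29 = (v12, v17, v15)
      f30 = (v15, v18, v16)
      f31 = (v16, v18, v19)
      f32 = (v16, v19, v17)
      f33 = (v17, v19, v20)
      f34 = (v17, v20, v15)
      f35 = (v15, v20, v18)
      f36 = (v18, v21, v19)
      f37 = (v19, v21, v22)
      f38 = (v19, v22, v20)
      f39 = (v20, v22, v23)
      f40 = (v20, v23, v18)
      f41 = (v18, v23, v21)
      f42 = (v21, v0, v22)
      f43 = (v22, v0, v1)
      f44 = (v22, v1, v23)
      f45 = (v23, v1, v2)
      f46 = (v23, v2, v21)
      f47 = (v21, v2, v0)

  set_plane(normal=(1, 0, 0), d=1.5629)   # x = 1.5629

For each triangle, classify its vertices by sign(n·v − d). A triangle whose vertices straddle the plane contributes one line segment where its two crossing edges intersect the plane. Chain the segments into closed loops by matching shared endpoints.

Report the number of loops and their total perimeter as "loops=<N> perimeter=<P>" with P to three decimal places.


loops=2 perimeter=10.385

Straddling triangles (16 of 48):
  (v1,v3,v4) [++-] → (1.5629, 1.5629, 0.248136)–(1.5629, 0.101636, 0.5976)  len=1.5025
  (v1,v4,v2) [+-+] → (1.5629, 0.101636, 0.5976)–(1.5629, 0.101636, -0.490563)  len=1.0882
  (v2,v4,v5) [+--] → (1.5629, 0.101636, -0.490563)–(1.5629, 0.101636, -0.5976)  len=0.1070
  (v2,v5,v0) [+-+] → (1.5629, 0.101636, -0.5976)–(1.5629, 0.812172, -0.427663)  len=0.7306
  (v0,v5,v3) [+-+] → (1.5629, 0.812172, -0.427663)–(1.5629, 1.5629, -0.248136)  len=0.7719
  (v3,v6,v4) [+--] → (1.5629, 1.99267, 0)–(1.5629, 1.5629, 0.248136)  len=0.4963
  (v5,v8,v3) [--+] → (1.5629, 1.82418, -0.0972845)–(1.5629, 1.5629, -0.248136)  len=0.3017
  (v3,v8,v6) [+--] → (1.5629, 1.82418, -0.0972845)–(1.5629, 1.99267, 0)  len=0.1946
  (v18,v21,v19) [-+-] → (1.5629, -1.99267, 0)–(1.5629, -1.82418, 0.0972845)  len=0.1946
  (v19,v21,v22) [-+-] → (1.5629, -1.82418, 0.0972845)–(1.5629, -1.5629, 0.248136)  len=0.3017
  (v18,v23,v21) [--+] → (1.5629, -1.5629, -0.248136)–(1.5629, -1.99267, 0)  len=0.4963
  (v21,v0,v22) [++-] → (1.5629, -0.812172, 0.427663)–(1.5629, -1.5629, 0.248136)  len=0.7719
  (v22,v0,v1) [-++] → (1.5629, -0.812172, 0.427663)–(1.5629, -0.101636, 0.5976)  len=0.7306
  (v22,v1,v23) [-+-] → (1.5629, -0.101636, 0.5976)–(1.5629, -0.101636, 0.490563)  len=0.1070
  (v23,v1,v2) [-++] → (1.5629, -0.101636, 0.490563)–(1.5629, -0.101636, -0.5976)  len=1.0882
  (v23,v2,v21) [-++] → (1.5629, -0.101636, -0.5976)–(1.5629, -1.5629, -0.248136)  len=1.5025

Chained into 2 loop(s):
  loop 1: 8 segments, perimeter = 5.1927
  loop 2: 8 segments, perimeter = 5.1927
Total perimeter = 10.385


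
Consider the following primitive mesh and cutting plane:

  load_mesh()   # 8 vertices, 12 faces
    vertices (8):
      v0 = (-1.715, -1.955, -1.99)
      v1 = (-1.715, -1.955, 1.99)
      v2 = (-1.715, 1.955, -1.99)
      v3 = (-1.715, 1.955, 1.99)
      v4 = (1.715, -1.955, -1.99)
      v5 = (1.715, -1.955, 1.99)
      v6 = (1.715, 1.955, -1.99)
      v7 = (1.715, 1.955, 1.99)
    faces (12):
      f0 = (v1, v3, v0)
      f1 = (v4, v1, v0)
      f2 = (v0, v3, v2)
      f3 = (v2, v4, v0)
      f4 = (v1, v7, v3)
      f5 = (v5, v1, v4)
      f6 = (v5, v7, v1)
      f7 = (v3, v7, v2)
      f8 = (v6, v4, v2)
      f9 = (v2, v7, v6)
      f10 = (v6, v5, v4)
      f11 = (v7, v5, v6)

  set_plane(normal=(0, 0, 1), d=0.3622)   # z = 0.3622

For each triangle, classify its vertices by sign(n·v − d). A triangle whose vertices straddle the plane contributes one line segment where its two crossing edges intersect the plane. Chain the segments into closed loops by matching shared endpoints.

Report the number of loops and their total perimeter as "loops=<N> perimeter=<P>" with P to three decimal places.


loops=1 perimeter=14.680

Straddling triangles (8 of 12):
  (v1,v3,v0) [++-] → (-1.715, 0.35583, 0.3622)–(-1.715, -1.955, 0.3622)  len=2.3108
  (v4,v1,v0) [-+-] → (-0.312147, -1.955, 0.3622)–(-1.715, -1.955, 0.3622)  len=1.4029
  (v0,v3,v2) [-+-] → (-1.715, 0.35583, 0.3622)–(-1.715, 1.955, 0.3622)  len=1.5992
  (v5,v1,v4) [++-] → (-0.312147, -1.955, 0.3622)–(1.715, -1.955, 0.3622)  len=2.0271
  (v3,v7,v2) [++-] → (0.312147, 1.955, 0.3622)–(-1.715, 1.955, 0.3622)  len=2.0271
  (v2,v7,v6) [-+-] → (0.312147, 1.955, 0.3622)–(1.715, 1.955, 0.3622)  len=1.4029
  (v6,v5,v4) [-+-] → (1.715, -0.35583, 0.3622)–(1.715, -1.955, 0.3622)  len=1.5992
  (v7,v5,v6) [++-] → (1.715, -0.35583, 0.3622)–(1.715, 1.955, 0.3622)  len=2.3108

Chained into 1 loop(s):
  loop 1: 8 segments, perimeter = 14.6800
Total perimeter = 14.680


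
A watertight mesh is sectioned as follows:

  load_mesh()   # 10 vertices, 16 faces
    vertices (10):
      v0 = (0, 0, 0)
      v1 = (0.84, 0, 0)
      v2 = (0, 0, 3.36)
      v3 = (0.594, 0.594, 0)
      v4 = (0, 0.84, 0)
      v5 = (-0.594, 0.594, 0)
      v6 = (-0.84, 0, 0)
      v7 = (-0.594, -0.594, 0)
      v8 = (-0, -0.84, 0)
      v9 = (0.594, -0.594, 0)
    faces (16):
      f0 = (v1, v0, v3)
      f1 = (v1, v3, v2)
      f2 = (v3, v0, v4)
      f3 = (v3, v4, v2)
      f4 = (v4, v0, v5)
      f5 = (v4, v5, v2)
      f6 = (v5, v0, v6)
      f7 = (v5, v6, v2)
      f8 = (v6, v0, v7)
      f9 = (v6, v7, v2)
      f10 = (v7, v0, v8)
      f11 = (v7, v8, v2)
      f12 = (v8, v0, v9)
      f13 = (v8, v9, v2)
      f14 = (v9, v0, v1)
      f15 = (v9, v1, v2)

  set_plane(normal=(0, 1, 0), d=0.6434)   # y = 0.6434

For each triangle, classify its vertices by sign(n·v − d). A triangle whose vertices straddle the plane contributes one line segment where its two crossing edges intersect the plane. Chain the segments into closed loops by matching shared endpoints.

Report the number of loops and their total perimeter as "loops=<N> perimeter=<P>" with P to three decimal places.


Straddling triangles (4 of 16):
  (v3,v0,v4) [--+] → (0, 0.6434, 0)–(0.474717, 0.6434, 0)  len=0.4747
  (v3,v4,v2) [-+-] → (0.474717, 0.6434, 0)–(0, 0.6434, 0.7864)  len=0.9186
  (v4,v0,v5) [+--] → (0, 0.6434, 0)–(-0.474717, 0.6434, 0)  len=0.4747
  (v4,v5,v2) [+--] → (-0.474717, 0.6434, 0)–(0, 0.6434, 0.7864)  len=0.9186

Chained into 1 loop(s):
  loop 1: 4 segments, perimeter = 2.7866
Total perimeter = 2.787

loops=1 perimeter=2.787


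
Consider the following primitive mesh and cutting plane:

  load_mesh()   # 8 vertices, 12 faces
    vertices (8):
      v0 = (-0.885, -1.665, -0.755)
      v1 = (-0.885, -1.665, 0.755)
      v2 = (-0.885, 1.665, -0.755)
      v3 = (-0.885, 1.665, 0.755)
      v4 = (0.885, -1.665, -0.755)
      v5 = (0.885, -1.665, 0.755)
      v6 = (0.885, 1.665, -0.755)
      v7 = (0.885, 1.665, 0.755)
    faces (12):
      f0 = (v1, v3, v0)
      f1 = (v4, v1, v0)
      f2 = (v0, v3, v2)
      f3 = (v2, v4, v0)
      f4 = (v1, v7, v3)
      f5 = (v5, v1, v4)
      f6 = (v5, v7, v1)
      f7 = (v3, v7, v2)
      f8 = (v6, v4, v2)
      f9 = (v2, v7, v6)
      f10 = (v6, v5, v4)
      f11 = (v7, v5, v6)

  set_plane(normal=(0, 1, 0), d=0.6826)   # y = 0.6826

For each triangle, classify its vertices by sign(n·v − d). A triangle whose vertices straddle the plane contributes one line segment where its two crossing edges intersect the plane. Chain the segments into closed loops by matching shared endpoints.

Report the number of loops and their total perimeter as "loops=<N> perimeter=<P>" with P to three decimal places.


Straddling triangles (8 of 12):
  (v1,v3,v0) [-+-] → (-0.885, 0.6826, 0.755)–(-0.885, 0.6826, 0.309527)  len=0.4455
  (v0,v3,v2) [-++] → (-0.885, 0.6826, 0.309527)–(-0.885, 0.6826, -0.755)  len=1.0645
  (v2,v4,v0) [+--] → (-0.362823, 0.6826, -0.755)–(-0.885, 0.6826, -0.755)  len=0.5222
  (v1,v7,v3) [-++] → (0.362823, 0.6826, 0.755)–(-0.885, 0.6826, 0.755)  len=1.2478
  (v5,v7,v1) [-+-] → (0.885, 0.6826, 0.755)–(0.362823, 0.6826, 0.755)  len=0.5222
  (v6,v4,v2) [+-+] → (0.885, 0.6826, -0.755)–(-0.362823, 0.6826, -0.755)  len=1.2478
  (v6,v5,v4) [+--] → (0.885, 0.6826, -0.309527)–(0.885, 0.6826, -0.755)  len=0.4455
  (v7,v5,v6) [+-+] → (0.885, 0.6826, 0.755)–(0.885, 0.6826, -0.309527)  len=1.0645

Chained into 1 loop(s):
  loop 1: 8 segments, perimeter = 6.5600
Total perimeter = 6.560

loops=1 perimeter=6.560


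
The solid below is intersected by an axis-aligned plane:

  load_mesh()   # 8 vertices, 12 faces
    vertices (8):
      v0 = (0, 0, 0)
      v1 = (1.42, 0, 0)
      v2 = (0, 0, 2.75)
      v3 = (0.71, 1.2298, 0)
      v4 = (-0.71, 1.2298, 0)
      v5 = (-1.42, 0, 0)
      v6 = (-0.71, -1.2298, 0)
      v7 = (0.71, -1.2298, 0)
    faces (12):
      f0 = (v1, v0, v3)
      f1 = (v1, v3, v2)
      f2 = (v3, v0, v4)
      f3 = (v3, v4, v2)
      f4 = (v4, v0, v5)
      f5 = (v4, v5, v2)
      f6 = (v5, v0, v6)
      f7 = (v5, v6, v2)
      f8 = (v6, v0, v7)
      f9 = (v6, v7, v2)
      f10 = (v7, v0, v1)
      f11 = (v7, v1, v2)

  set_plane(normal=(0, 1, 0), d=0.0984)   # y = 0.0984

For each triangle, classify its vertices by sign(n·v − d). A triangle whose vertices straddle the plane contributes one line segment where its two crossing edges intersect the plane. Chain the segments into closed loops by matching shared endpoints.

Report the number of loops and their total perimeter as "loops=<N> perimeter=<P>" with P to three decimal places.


loops=1 perimeter=8.535

Straddling triangles (6 of 12):
  (v1,v0,v3) [--+] → (0.0568092, 0.0984, 0)–(1.36319, 0.0984, 0)  len=1.3064
  (v1,v3,v2) [-+-] → (1.36319, 0.0984, 0)–(0.0568092, 0.0984, 2.52996)  len=2.8473
  (v3,v0,v4) [+-+] → (0.0568092, 0.0984, 0)–(-0.0568092, 0.0984, 0)  len=0.1136
  (v3,v4,v2) [++-] → (-0.0568092, 0.0984, 2.52996)–(0.0568092, 0.0984, 2.52996)  len=0.1136
  (v4,v0,v5) [+--] → (-0.0568092, 0.0984, 0)–(-1.36319, 0.0984, 0)  len=1.3064
  (v4,v5,v2) [+--] → (-1.36319, 0.0984, 0)–(-0.0568092, 0.0984, 2.52996)  len=2.8473

Chained into 1 loop(s):
  loop 1: 6 segments, perimeter = 8.5347
Total perimeter = 8.535


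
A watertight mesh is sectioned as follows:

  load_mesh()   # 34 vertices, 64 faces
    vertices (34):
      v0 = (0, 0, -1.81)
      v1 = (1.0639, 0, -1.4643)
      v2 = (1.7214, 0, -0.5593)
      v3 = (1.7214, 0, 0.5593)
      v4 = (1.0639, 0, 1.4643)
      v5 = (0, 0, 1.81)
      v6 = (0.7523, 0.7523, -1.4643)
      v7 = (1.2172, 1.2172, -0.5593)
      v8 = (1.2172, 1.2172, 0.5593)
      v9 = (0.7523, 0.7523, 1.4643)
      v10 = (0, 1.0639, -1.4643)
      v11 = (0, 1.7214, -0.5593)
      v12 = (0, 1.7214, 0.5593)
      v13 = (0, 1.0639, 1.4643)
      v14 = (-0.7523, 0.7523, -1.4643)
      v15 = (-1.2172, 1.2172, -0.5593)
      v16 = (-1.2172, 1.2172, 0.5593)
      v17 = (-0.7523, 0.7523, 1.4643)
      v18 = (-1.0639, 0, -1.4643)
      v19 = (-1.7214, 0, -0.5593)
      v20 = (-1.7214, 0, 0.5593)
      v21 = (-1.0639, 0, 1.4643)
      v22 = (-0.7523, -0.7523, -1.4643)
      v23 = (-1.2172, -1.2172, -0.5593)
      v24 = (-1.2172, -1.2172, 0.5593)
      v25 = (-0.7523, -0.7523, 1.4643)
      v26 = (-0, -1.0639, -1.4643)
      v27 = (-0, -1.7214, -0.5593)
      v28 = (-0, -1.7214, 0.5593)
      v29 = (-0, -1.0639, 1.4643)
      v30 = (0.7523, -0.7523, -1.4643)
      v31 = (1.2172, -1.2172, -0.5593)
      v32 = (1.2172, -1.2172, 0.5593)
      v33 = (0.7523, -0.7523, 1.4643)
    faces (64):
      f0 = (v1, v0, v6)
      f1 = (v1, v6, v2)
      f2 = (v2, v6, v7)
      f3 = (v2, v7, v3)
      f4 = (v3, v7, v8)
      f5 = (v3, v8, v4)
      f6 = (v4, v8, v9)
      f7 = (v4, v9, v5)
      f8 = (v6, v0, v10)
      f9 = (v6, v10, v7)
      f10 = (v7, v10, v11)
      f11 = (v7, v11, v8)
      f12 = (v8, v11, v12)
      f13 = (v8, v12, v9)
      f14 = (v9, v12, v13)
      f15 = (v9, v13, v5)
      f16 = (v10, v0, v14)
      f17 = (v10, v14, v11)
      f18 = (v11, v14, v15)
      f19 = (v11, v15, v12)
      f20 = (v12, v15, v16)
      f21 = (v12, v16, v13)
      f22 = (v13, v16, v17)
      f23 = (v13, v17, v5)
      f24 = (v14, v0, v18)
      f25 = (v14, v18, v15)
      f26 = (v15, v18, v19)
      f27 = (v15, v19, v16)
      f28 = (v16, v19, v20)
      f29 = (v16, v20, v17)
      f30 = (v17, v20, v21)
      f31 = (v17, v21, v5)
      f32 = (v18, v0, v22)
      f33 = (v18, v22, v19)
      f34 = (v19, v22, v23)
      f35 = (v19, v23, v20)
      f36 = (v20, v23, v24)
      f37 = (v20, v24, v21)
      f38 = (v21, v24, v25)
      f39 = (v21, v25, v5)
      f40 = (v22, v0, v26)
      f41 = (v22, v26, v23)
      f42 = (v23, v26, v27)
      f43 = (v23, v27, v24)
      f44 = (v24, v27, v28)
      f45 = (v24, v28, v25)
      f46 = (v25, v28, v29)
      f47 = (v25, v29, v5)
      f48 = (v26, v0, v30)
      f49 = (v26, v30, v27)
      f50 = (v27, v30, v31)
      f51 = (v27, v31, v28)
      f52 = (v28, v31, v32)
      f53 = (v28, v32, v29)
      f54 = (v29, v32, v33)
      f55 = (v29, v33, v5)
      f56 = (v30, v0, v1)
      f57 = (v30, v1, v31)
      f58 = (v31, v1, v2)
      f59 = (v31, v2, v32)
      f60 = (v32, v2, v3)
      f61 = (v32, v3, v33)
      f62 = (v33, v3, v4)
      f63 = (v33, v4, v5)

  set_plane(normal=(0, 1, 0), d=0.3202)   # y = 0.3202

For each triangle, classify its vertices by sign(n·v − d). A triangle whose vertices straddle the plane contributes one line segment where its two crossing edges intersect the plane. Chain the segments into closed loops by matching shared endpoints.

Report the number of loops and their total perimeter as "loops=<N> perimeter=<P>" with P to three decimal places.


Straddling triangles (20 of 64):
  (v1,v0,v6) [--+] → (0.3202, 0.3202, -1.66286)–(0.931274, 0.3202, -1.4643)  len=0.6425
  (v1,v6,v2) [-+-] → (0.931274, 0.3202, -1.4643)–(1.30892, 0.3202, -0.944493)  len=0.6425
  (v2,v6,v7) [-++] → (1.30892, 0.3202, -0.944493)–(1.58876, 0.3202, -0.5593)  len=0.4761
  (v2,v7,v3) [-+-] → (1.58876, 0.3202, -0.5593)–(1.58876, 0.3202, 0.265038)  len=0.8243
  (v3,v7,v8) [-++] → (1.58876, 0.3202, 0.265038)–(1.58876, 0.3202, 0.5593)  len=0.2943
  (v3,v8,v4) [-+-] → (1.58876, 0.3202, 0.5593)–(1.10423, 0.3202, 1.22623)  len=0.8244
  (v4,v8,v9) [-++] → (1.10423, 0.3202, 1.22623)–(0.931274, 0.3202, 1.4643)  len=0.2943
  (v4,v9,v5) [-+-] → (0.931274, 0.3202, 1.4643)–(0.3202, 0.3202, 1.66286)  len=0.6425
  (v6,v0,v10) [+-+] → (0.3202, 0.3202, -1.66286)–(0, 0.3202, -1.70596)  len=0.3231
  (v9,v13,v5) [++-] → (0, 0.3202, 1.70596)–(0.3202, 0.3202, 1.66286)  len=0.3231
  (v10,v0,v14) [+-+] → (0, 0.3202, -1.70596)–(-0.3202, 0.3202, -1.66286)  len=0.3231
  (v13,v17,v5) [++-] → (-0.3202, 0.3202, 1.66286)–(0, 0.3202, 1.70596)  len=0.3231
  (v14,v0,v18) [+--] → (-0.3202, 0.3202, -1.66286)–(-0.931274, 0.3202, -1.4643)  len=0.6425
  (v14,v18,v15) [+-+] → (-0.931274, 0.3202, -1.4643)–(-1.10423, 0.3202, -1.22623)  len=0.2943
  (v15,v18,v19) [+--] → (-1.10423, 0.3202, -1.22623)–(-1.58876, 0.3202, -0.5593)  len=0.8244
  (v15,v19,v16) [+-+] → (-1.58876, 0.3202, -0.5593)–(-1.58876, 0.3202, -0.265038)  len=0.2943
  (v16,v19,v20) [+--] → (-1.58876, 0.3202, -0.265038)–(-1.58876, 0.3202, 0.5593)  len=0.8243
  (v16,v20,v17) [+-+] → (-1.58876, 0.3202, 0.5593)–(-1.30892, 0.3202, 0.944493)  len=0.4761
  (v17,v20,v21) [+--] → (-1.30892, 0.3202, 0.944493)–(-0.931274, 0.3202, 1.4643)  len=0.6425
  (v17,v21,v5) [+--] → (-0.931274, 0.3202, 1.4643)–(-0.3202, 0.3202, 1.66286)  len=0.6425

Chained into 1 loop(s):
  loop 1: 20 segments, perimeter = 10.5741
Total perimeter = 10.574

loops=1 perimeter=10.574


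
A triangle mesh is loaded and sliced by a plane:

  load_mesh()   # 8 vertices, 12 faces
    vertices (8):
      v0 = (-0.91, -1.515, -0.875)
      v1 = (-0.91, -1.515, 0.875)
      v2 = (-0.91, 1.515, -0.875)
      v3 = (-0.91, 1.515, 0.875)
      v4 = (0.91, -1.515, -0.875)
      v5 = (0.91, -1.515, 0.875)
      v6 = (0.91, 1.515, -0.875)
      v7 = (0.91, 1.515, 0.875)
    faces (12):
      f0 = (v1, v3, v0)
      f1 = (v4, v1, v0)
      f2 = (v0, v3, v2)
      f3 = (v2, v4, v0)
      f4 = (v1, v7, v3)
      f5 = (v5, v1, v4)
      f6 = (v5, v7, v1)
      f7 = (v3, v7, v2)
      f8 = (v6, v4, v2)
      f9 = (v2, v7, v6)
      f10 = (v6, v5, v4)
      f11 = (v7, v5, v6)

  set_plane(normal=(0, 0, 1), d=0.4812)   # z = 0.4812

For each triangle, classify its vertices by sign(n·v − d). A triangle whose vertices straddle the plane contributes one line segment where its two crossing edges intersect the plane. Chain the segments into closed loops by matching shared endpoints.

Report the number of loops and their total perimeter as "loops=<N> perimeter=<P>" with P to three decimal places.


Straddling triangles (8 of 12):
  (v1,v3,v0) [++-] → (-0.91, 0.833163, 0.4812)–(-0.91, -1.515, 0.4812)  len=2.3482
  (v4,v1,v0) [-+-] → (-0.500448, -1.515, 0.4812)–(-0.91, -1.515, 0.4812)  len=0.4096
  (v0,v3,v2) [-+-] → (-0.91, 0.833163, 0.4812)–(-0.91, 1.515, 0.4812)  len=0.6818
  (v5,v1,v4) [++-] → (-0.500448, -1.515, 0.4812)–(0.91, -1.515, 0.4812)  len=1.4104
  (v3,v7,v2) [++-] → (0.500448, 1.515, 0.4812)–(-0.91, 1.515, 0.4812)  len=1.4104
  (v2,v7,v6) [-+-] → (0.500448, 1.515, 0.4812)–(0.91, 1.515, 0.4812)  len=0.4096
  (v6,v5,v4) [-+-] → (0.91, -0.833163, 0.4812)–(0.91, -1.515, 0.4812)  len=0.6818
  (v7,v5,v6) [++-] → (0.91, -0.833163, 0.4812)–(0.91, 1.515, 0.4812)  len=2.3482

Chained into 1 loop(s):
  loop 1: 8 segments, perimeter = 9.7000
Total perimeter = 9.700

loops=1 perimeter=9.700


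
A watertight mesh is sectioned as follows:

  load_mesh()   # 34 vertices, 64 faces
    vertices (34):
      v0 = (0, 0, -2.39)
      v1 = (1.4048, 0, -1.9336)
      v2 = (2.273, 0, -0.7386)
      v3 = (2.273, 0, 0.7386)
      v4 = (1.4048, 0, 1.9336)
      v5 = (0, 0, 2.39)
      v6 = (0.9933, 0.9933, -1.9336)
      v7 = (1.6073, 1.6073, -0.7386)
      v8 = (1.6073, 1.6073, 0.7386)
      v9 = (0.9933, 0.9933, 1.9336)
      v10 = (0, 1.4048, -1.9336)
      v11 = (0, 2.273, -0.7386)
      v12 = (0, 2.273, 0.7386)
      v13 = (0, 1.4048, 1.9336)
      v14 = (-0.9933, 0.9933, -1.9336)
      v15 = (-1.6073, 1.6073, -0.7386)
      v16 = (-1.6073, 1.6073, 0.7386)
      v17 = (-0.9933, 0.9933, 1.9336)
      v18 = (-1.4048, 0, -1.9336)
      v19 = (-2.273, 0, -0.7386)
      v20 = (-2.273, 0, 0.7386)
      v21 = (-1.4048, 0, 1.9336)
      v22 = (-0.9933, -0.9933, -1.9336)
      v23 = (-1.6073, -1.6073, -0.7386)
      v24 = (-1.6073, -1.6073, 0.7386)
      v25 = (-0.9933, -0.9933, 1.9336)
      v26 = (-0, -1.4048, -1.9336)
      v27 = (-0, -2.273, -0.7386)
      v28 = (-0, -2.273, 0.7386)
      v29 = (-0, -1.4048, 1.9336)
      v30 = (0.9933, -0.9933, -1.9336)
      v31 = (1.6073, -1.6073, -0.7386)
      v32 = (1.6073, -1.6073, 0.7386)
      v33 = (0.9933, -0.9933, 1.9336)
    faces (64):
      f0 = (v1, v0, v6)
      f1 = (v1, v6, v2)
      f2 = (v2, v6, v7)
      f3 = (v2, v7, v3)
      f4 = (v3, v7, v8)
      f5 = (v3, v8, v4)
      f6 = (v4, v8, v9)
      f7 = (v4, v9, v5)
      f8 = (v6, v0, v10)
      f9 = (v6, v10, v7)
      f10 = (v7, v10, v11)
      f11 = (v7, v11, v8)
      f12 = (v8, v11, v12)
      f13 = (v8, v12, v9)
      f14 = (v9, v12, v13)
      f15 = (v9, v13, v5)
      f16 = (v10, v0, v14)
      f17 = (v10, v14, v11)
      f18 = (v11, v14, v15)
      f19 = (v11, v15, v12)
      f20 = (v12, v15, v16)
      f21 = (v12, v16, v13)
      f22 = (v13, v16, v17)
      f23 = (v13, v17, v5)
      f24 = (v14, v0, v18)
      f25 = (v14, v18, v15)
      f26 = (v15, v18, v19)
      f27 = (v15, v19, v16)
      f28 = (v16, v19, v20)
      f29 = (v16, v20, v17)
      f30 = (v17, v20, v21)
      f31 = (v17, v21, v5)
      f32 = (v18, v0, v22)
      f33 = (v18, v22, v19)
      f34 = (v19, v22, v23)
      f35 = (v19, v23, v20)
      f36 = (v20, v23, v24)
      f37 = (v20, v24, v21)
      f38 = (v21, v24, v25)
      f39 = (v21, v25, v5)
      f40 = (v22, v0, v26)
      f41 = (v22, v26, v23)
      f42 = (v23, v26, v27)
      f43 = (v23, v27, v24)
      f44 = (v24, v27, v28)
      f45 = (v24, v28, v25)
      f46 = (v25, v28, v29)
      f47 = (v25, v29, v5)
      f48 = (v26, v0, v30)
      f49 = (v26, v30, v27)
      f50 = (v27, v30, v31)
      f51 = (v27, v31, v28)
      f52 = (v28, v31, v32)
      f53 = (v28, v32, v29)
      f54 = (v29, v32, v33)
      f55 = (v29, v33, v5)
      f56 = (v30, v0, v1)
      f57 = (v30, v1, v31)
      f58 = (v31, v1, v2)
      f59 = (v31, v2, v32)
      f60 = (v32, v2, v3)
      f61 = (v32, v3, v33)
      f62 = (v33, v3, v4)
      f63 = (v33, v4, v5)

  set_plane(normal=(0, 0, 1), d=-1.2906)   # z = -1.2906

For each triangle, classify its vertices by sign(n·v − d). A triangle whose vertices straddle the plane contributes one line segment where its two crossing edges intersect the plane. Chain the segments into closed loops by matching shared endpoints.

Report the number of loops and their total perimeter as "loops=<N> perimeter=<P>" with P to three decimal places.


Straddling triangles (16 of 64):
  (v1,v6,v2) [--+] → (1.68187, 0.45883, -1.2906)–(1.87196, 0, -1.2906)  len=0.4966
  (v2,v6,v7) [+-+] → (1.68187, 0.45883, -1.2906)–(1.32368, 1.32368, -1.2906)  len=0.9361
  (v6,v10,v7) [--+] → (0.864848, 1.51376, -1.2906)–(1.32368, 1.32368, -1.2906)  len=0.4966
  (v7,v10,v11) [+-+] → (0.864848, 1.51376, -1.2906)–(0, 1.87196, -1.2906)  len=0.9361
  (v10,v14,v11) [--+] → (-0.45883, 1.68187, -1.2906)–(0, 1.87196, -1.2906)  len=0.4966
  (v11,v14,v15) [+-+] → (-0.45883, 1.68187, -1.2906)–(-1.32368, 1.32368, -1.2906)  len=0.9361
  (v14,v18,v15) [--+] → (-1.51376, 0.864848, -1.2906)–(-1.32368, 1.32368, -1.2906)  len=0.4966
  (v15,v18,v19) [+-+] → (-1.51376, 0.864848, -1.2906)–(-1.87196, 0, -1.2906)  len=0.9361
  (v18,v22,v19) [--+] → (-1.68187, -0.45883, -1.2906)–(-1.87196, 0, -1.2906)  len=0.4966
  (v19,v22,v23) [+-+] → (-1.68187, -0.45883, -1.2906)–(-1.32368, -1.32368, -1.2906)  len=0.9361
  (v22,v26,v23) [--+] → (-0.864848, -1.51376, -1.2906)–(-1.32368, -1.32368, -1.2906)  len=0.4966
  (v23,v26,v27) [+-+] → (-0.864848, -1.51376, -1.2906)–(0, -1.87196, -1.2906)  len=0.9361
  (v26,v30,v27) [--+] → (0.45883, -1.68187, -1.2906)–(0, -1.87196, -1.2906)  len=0.4966
  (v27,v30,v31) [+-+] → (0.45883, -1.68187, -1.2906)–(1.32368, -1.32368, -1.2906)  len=0.9361
  (v30,v1,v31) [--+] → (1.51376, -0.864848, -1.2906)–(1.32368, -1.32368, -1.2906)  len=0.4966
  (v31,v1,v2) [+-+] → (1.51376, -0.864848, -1.2906)–(1.87196, 0, -1.2906)  len=0.9361

Chained into 1 loop(s):
  loop 1: 16 segments, perimeter = 11.4619
Total perimeter = 11.462

loops=1 perimeter=11.462


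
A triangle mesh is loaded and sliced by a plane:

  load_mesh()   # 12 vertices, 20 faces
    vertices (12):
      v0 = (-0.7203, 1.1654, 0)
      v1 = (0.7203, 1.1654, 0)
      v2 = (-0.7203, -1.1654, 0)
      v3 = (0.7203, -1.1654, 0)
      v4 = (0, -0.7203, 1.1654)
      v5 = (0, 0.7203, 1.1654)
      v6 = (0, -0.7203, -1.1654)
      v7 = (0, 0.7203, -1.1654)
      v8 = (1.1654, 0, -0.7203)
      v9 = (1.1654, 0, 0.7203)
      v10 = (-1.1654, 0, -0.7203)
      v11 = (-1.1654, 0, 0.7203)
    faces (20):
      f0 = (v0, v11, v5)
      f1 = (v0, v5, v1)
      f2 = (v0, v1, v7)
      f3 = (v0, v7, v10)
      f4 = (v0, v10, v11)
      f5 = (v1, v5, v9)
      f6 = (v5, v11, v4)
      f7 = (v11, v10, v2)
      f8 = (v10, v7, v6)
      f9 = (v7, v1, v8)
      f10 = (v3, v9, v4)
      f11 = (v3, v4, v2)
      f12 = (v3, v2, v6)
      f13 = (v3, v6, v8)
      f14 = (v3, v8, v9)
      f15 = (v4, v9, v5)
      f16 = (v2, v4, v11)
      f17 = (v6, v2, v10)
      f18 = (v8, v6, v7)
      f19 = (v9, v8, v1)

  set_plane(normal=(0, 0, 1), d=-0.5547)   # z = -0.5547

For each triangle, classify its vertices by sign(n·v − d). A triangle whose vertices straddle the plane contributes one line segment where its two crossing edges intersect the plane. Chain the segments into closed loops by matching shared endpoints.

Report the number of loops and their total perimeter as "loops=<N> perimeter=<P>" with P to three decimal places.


loops=1 perimeter=6.535

Straddling triangles (10 of 20):
  (v0,v1,v7) [++-] → (0.377456, 0.953544, -0.5547)–(-0.377456, 0.953544, -0.5547)  len=0.7549
  (v0,v7,v10) [+--] → (-0.377456, 0.953544, -0.5547)–(-1.06307, 0.26793, -0.5547)  len=0.9696
  (v0,v10,v11) [+-+] → (-1.06307, 0.26793, -0.5547)–(-1.1654, 0, -0.5547)  len=0.2868
  (v11,v10,v2) [+-+] → (-1.1654, 0, -0.5547)–(-1.06307, -0.26793, -0.5547)  len=0.2868
  (v7,v1,v8) [-+-] → (0.377456, 0.953544, -0.5547)–(1.06307, 0.26793, -0.5547)  len=0.9696
  (v3,v2,v6) [++-] → (-0.377456, -0.953544, -0.5547)–(0.377456, -0.953544, -0.5547)  len=0.7549
  (v3,v6,v8) [+--] → (0.377456, -0.953544, -0.5547)–(1.06307, -0.26793, -0.5547)  len=0.9696
  (v3,v8,v9) [+-+] → (1.06307, -0.26793, -0.5547)–(1.1654, 0, -0.5547)  len=0.2868
  (v6,v2,v10) [-+-] → (-0.377456, -0.953544, -0.5547)–(-1.06307, -0.26793, -0.5547)  len=0.9696
  (v9,v8,v1) [+-+] → (1.1654, 0, -0.5547)–(1.06307, 0.26793, -0.5547)  len=0.2868

Chained into 1 loop(s):
  loop 1: 10 segments, perimeter = 6.5355
Total perimeter = 6.535


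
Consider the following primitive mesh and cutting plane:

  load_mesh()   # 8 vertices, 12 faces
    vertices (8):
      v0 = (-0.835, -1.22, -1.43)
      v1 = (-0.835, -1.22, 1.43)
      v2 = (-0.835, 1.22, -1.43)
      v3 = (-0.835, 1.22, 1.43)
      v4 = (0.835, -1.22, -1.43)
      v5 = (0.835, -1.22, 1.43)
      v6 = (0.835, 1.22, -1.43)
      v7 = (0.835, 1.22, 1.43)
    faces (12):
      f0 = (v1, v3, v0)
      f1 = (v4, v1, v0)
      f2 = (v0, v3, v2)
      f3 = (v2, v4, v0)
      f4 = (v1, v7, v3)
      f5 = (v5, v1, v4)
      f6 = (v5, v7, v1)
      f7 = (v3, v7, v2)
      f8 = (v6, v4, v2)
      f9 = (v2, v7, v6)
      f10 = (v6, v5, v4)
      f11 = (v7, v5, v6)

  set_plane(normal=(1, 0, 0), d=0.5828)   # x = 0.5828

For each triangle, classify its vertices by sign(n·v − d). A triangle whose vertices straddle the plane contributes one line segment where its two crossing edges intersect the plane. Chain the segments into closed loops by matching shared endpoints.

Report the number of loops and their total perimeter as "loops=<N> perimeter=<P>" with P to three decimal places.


Straddling triangles (8 of 12):
  (v4,v1,v0) [+--] → (0.5828, -1.22, -0.998089)–(0.5828, -1.22, -1.43)  len=0.4319
  (v2,v4,v0) [-+-] → (0.5828, -0.851516, -1.43)–(0.5828, -1.22, -1.43)  len=0.3685
  (v1,v7,v3) [-+-] → (0.5828, 0.851516, 1.43)–(0.5828, 1.22, 1.43)  len=0.3685
  (v5,v1,v4) [+-+] → (0.5828, -1.22, 1.43)–(0.5828, -1.22, -0.998089)  len=2.4281
  (v5,v7,v1) [++-] → (0.5828, 0.851516, 1.43)–(0.5828, -1.22, 1.43)  len=2.0715
  (v3,v7,v2) [-+-] → (0.5828, 1.22, 1.43)–(0.5828, 1.22, 0.998089)  len=0.4319
  (v6,v4,v2) [++-] → (0.5828, -0.851516, -1.43)–(0.5828, 1.22, -1.43)  len=2.0715
  (v2,v7,v6) [-++] → (0.5828, 1.22, 0.998089)–(0.5828, 1.22, -1.43)  len=2.4281

Chained into 1 loop(s):
  loop 1: 8 segments, perimeter = 10.6000
Total perimeter = 10.600

loops=1 perimeter=10.600


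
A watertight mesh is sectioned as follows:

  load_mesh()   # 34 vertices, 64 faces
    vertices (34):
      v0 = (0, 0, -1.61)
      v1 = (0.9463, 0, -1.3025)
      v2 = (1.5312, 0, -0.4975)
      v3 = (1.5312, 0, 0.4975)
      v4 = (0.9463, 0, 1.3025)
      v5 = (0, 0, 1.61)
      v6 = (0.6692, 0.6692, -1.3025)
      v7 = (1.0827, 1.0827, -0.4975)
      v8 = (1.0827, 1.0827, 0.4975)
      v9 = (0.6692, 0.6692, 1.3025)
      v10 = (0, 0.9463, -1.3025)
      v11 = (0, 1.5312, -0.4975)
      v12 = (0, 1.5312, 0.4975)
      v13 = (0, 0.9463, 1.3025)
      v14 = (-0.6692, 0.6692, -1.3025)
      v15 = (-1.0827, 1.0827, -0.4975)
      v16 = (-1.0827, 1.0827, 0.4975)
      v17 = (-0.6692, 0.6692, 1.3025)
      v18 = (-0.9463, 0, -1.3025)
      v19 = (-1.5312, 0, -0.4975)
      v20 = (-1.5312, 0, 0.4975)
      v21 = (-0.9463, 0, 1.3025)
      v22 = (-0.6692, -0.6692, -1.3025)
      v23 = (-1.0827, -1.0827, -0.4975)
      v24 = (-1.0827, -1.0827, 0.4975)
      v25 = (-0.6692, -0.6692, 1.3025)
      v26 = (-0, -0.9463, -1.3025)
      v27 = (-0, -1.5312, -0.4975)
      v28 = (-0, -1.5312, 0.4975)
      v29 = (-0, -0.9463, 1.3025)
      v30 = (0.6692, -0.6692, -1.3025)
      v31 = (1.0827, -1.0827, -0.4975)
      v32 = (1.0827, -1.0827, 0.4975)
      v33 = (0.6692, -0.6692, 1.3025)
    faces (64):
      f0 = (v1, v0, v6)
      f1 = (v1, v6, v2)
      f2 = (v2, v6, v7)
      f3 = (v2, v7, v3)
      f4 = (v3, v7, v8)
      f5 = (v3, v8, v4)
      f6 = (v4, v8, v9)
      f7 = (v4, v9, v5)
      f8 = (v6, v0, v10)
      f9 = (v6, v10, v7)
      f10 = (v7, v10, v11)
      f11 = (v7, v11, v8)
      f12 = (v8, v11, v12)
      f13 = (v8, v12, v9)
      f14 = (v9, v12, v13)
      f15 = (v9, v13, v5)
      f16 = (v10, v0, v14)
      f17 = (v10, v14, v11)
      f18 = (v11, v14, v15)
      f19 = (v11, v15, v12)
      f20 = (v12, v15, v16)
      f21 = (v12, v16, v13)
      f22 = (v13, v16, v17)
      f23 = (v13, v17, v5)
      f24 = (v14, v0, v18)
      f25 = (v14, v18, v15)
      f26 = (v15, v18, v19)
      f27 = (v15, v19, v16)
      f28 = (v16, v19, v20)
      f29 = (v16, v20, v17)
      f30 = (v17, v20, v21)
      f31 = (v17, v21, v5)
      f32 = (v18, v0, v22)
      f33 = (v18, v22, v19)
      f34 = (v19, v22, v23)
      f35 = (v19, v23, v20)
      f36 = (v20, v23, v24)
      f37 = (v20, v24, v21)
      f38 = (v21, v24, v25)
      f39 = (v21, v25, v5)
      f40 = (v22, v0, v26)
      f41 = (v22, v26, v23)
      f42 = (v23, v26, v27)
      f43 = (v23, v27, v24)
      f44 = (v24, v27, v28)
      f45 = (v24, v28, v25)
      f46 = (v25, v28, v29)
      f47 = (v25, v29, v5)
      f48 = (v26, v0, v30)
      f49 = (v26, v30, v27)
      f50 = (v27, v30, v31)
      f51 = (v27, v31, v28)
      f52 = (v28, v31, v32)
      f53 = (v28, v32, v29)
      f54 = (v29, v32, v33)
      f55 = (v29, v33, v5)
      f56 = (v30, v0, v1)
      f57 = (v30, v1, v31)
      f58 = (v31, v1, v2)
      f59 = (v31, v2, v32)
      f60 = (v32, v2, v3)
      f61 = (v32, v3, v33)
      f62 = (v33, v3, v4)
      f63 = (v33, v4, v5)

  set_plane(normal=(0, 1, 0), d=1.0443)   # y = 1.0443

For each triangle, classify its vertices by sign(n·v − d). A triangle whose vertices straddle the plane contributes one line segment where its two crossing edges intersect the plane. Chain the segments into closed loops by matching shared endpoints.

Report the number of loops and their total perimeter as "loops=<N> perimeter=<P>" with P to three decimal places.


Straddling triangles (18 of 64):
  (v2,v6,v7) [--+] → (1.0443, 1.0443, -0.572257)–(1.09861, 1.0443, -0.4975)  len=0.0924
  (v2,v7,v3) [-+-] → (1.09861, 1.0443, -0.4975)–(1.09861, 1.0443, -0.46221)  len=0.0353
  (v3,v7,v8) [-++] → (1.09861, 1.0443, -0.46221)–(1.09861, 1.0443, 0.4975)  len=0.9597
  (v3,v8,v4) [-+-] → (1.09861, 1.0443, 0.4975)–(1.07786, 1.0443, 0.526051)  len=0.0353
  (v4,v8,v9) [-+-] → (1.07786, 1.0443, 0.526051)–(1.0443, 1.0443, 0.572257)  len=0.0571
  (v6,v10,v7) [--+] → (0.777893, 1.0443, -0.724128)–(1.0443, 1.0443, -0.572257)  len=0.3067
  (v7,v10,v11) [+-+] → (0.777893, 1.0443, -0.724128)–(0, 1.0443, -1.16762)  len=0.8954
  (v8,v12,v9) [++-] → (0.377997, 1.0443, 0.952204)–(1.0443, 1.0443, 0.572257)  len=0.7670
  (v9,v12,v13) [-+-] → (0.377997, 1.0443, 0.952204)–(0, 1.0443, 1.16762)  len=0.4351
  (v10,v14,v11) [--+] → (-0.377997, 1.0443, -0.952204)–(0, 1.0443, -1.16762)  len=0.4351
  (v11,v14,v15) [+-+] → (-0.377997, 1.0443, -0.952204)–(-1.0443, 1.0443, -0.572257)  len=0.7670
  (v12,v16,v13) [++-] → (-0.777893, 1.0443, 0.724128)–(0, 1.0443, 1.16762)  len=0.8954
  (v13,v16,v17) [-+-] → (-0.777893, 1.0443, 0.724128)–(-1.0443, 1.0443, 0.572257)  len=0.3067
  (v14,v18,v15) [--+] → (-1.07786, 1.0443, -0.526051)–(-1.0443, 1.0443, -0.572257)  len=0.0571
  (v15,v18,v19) [+--] → (-1.07786, 1.0443, -0.526051)–(-1.09861, 1.0443, -0.4975)  len=0.0353
  (v15,v19,v16) [+-+] → (-1.09861, 1.0443, -0.4975)–(-1.09861, 1.0443, 0.46221)  len=0.9597
  (v16,v19,v20) [+--] → (-1.09861, 1.0443, 0.46221)–(-1.09861, 1.0443, 0.4975)  len=0.0353
  (v16,v20,v17) [+--] → (-1.09861, 1.0443, 0.4975)–(-1.0443, 1.0443, 0.572257)  len=0.0924

Chained into 1 loop(s):
  loop 1: 18 segments, perimeter = 7.1680
Total perimeter = 7.168

loops=1 perimeter=7.168


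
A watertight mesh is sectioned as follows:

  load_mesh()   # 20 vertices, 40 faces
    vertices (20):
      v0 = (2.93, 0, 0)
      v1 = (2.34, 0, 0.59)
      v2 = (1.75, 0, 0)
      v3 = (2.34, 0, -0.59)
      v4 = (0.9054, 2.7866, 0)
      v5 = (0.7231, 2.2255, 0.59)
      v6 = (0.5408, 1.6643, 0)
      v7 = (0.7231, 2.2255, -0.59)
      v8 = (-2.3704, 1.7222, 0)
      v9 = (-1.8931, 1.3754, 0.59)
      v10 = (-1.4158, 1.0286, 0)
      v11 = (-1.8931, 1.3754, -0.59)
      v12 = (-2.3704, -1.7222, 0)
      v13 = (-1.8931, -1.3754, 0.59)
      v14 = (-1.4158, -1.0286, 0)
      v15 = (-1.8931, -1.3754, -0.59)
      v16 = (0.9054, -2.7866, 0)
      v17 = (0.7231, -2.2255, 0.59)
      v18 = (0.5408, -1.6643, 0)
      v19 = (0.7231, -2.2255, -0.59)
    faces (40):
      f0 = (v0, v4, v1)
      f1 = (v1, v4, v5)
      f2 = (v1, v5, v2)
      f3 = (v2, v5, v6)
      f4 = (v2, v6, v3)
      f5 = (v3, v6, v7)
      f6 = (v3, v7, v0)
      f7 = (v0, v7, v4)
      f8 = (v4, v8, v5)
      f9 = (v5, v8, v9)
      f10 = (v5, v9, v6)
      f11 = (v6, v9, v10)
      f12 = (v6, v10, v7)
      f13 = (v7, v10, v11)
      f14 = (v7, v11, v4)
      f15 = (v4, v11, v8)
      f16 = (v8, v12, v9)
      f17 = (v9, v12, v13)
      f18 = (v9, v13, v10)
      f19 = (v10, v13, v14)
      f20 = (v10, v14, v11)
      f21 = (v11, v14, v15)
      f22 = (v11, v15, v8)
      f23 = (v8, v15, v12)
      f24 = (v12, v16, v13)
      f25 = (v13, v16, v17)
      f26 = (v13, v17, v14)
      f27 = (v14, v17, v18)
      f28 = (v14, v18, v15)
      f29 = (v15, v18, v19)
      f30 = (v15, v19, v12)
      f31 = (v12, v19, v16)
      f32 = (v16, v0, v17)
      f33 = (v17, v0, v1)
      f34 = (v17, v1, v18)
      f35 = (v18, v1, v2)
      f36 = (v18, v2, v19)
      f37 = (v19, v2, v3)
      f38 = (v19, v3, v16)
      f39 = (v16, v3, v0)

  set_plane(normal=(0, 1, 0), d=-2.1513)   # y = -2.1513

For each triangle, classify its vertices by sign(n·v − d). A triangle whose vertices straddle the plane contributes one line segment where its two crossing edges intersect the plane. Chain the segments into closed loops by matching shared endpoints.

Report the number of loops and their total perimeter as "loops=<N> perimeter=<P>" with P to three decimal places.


loops=1 perimeter=5.633

Straddling triangles (14 of 40):
  (v12,v16,v13) [+-+] → (-1.0498, -2.1513, 0)–(-0.354441, -2.1513, 0.265609)  len=0.7444
  (v13,v16,v17) [+--] → (-0.354441, -2.1513, 0.265609)–(0.494748, -2.1513, 0.59)  len=0.9090
  (v13,v17,v14) [+-+] → (0.494748, -2.1513, 0.59)–(0.590502, -2.1513, 0.553424)  len=0.1025
  (v14,v17,v18) [+-+] → (0.590502, -2.1513, 0.553424)–(0.698997, -2.1513, 0.511992)  len=0.1161
  (v15,v18,v19) [++-] → (0.698997, -2.1513, -0.511992)–(0.494748, -2.1513, -0.59)  len=0.2186
  (v15,v19,v12) [+-+] → (0.494748, -2.1513, -0.59)–(0.267035, -2.1513, -0.503018)  len=0.2438
  (v12,v19,v16) [+--] → (0.267035, -2.1513, -0.503018)–(-1.0498, -2.1513, 0)  len=1.4096
  (v16,v0,v17) [-+-] → (1.36698, -2.1513, 0)–(0.79668, -2.1513, 0.570329)  len=0.8065
  (v17,v0,v1) [-++] → (0.79668, -2.1513, 0.570329)–(0.777009, -2.1513, 0.59)  len=0.0278
  (v17,v1,v18) [-++] → (0.777009, -2.1513, 0.59)–(0.698997, -2.1513, 0.511992)  len=0.1103
  (v18,v2,v19) [++-] → (0.757338, -2.1513, -0.570329)–(0.698997, -2.1513, -0.511992)  len=0.0825
  (v19,v2,v3) [-++] → (0.757338, -2.1513, -0.570329)–(0.777009, -2.1513, -0.59)  len=0.0278
  (v19,v3,v16) [-+-] → (0.777009, -2.1513, -0.59)–(1.23247, -2.1513, -0.134511)  len=0.6441
  (v16,v3,v0) [-++] → (1.23247, -2.1513, -0.134511)–(1.36698, -2.1513, 0)  len=0.1902

Chained into 1 loop(s):
  loop 1: 14 segments, perimeter = 5.6334
Total perimeter = 5.633


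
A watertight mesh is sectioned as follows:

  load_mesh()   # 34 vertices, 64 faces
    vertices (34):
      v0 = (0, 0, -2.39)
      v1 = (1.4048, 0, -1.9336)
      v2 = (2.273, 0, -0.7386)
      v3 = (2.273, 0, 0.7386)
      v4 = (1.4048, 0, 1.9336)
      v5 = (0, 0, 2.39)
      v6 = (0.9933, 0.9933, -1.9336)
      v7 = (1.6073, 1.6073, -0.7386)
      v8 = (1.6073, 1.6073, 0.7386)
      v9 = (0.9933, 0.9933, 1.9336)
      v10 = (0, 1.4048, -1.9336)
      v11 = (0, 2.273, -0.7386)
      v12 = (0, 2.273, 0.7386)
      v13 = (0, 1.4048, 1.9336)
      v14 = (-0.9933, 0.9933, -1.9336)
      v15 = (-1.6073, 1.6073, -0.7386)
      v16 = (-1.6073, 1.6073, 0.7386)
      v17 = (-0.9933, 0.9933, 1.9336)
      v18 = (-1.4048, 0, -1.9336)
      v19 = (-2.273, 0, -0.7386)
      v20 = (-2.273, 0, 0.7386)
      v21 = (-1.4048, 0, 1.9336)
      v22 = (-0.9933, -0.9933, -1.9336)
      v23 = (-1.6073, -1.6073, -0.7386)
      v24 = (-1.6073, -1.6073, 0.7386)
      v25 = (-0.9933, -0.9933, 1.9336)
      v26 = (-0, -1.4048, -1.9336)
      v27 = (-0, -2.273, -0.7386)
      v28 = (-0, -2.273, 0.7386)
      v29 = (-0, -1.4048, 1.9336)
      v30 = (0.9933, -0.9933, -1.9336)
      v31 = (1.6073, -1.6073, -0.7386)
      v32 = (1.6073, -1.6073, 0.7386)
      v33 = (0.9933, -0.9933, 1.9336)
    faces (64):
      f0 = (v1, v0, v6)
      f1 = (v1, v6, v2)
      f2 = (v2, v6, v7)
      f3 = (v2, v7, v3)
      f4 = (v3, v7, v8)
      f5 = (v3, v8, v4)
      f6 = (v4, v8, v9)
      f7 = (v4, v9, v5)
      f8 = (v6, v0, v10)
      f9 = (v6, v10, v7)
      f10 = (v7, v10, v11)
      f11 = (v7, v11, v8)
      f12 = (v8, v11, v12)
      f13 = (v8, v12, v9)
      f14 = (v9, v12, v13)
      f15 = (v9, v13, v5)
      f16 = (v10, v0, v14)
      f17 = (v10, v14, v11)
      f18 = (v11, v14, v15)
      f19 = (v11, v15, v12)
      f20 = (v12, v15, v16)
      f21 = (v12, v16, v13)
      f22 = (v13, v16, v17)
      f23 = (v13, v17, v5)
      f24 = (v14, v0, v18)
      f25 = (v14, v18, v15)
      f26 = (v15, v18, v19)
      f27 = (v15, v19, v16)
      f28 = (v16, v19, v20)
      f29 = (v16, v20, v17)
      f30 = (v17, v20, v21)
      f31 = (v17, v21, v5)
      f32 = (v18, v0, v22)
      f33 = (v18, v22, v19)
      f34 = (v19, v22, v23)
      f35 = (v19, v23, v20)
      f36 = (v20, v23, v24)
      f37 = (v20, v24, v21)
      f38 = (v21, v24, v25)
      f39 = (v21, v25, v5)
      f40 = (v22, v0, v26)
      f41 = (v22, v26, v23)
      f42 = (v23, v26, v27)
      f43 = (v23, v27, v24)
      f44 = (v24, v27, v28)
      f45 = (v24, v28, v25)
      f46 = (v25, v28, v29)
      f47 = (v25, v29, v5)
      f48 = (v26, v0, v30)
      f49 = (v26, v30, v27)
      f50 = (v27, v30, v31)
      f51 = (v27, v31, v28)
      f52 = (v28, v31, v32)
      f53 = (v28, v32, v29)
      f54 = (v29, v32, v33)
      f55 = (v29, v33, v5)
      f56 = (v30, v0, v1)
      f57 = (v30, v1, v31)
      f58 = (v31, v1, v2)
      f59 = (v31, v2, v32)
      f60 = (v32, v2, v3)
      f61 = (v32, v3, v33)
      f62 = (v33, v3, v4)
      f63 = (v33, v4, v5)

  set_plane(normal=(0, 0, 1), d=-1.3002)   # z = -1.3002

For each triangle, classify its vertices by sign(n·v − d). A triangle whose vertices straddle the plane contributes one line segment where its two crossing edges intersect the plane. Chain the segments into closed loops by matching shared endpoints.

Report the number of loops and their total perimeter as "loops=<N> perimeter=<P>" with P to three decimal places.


Straddling triangles (16 of 64):
  (v1,v6,v2) [--+] → (1.67159, 0.466809, -1.3002)–(1.86498, 0, -1.3002)  len=0.5053
  (v2,v6,v7) [+-+] → (1.67159, 0.466809, -1.3002)–(1.31875, 1.31875, -1.3002)  len=0.9221
  (v6,v10,v7) [--+] → (0.851936, 1.51213, -1.3002)–(1.31875, 1.31875, -1.3002)  len=0.5053
  (v7,v10,v11) [+-+] → (0.851936, 1.51213, -1.3002)–(0, 1.86498, -1.3002)  len=0.9221
  (v10,v14,v11) [--+] → (-0.466809, 1.67159, -1.3002)–(0, 1.86498, -1.3002)  len=0.5053
  (v11,v14,v15) [+-+] → (-0.466809, 1.67159, -1.3002)–(-1.31875, 1.31875, -1.3002)  len=0.9221
  (v14,v18,v15) [--+] → (-1.51213, 0.851936, -1.3002)–(-1.31875, 1.31875, -1.3002)  len=0.5053
  (v15,v18,v19) [+-+] → (-1.51213, 0.851936, -1.3002)–(-1.86498, 0, -1.3002)  len=0.9221
  (v18,v22,v19) [--+] → (-1.67159, -0.466809, -1.3002)–(-1.86498, 0, -1.3002)  len=0.5053
  (v19,v22,v23) [+-+] → (-1.67159, -0.466809, -1.3002)–(-1.31875, -1.31875, -1.3002)  len=0.9221
  (v22,v26,v23) [--+] → (-0.851936, -1.51213, -1.3002)–(-1.31875, -1.31875, -1.3002)  len=0.5053
  (v23,v26,v27) [+-+] → (-0.851936, -1.51213, -1.3002)–(0, -1.86498, -1.3002)  len=0.9221
  (v26,v30,v27) [--+] → (0.466809, -1.67159, -1.3002)–(0, -1.86498, -1.3002)  len=0.5053
  (v27,v30,v31) [+-+] → (0.466809, -1.67159, -1.3002)–(1.31875, -1.31875, -1.3002)  len=0.9221
  (v30,v1,v31) [--+] → (1.51213, -0.851936, -1.3002)–(1.31875, -1.31875, -1.3002)  len=0.5053
  (v31,v1,v2) [+-+] → (1.51213, -0.851936, -1.3002)–(1.86498, 0, -1.3002)  len=0.9221

Chained into 1 loop(s):
  loop 1: 16 segments, perimeter = 11.4192
Total perimeter = 11.419

loops=1 perimeter=11.419
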